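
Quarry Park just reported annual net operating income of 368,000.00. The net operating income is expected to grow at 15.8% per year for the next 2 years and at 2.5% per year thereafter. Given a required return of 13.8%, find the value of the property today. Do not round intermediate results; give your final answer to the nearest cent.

4211930.76

D_1 = 426144.00000
D_2 = 493474.75200
Terminal value at year 2: TV = D_2×(1+g_2)/(r−g_2) = 505811.62080/0.113 = 4476209.03363
P_0 = D_1/(1+r)^1 + D_2/(1+r)^2 + TV/(1+r)^2
    = 374467.48682 + 381048.63773 + 3456414.63427 = 4211930.75882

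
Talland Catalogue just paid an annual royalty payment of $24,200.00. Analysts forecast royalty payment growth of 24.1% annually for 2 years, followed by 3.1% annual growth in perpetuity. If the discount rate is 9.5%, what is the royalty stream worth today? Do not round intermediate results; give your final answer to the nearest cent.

$559246.88

D_1 = 30032.20000
D_2 = 37269.96020
Terminal value at year 2: TV = D_2×(1+g_2)/(r−g_2) = 38425.32897/0.064 = 600395.76510
P_0 = D_1/(1+r)^1 + D_2/(1+r)^2 + TV/(1+r)^2
    = 27426.66667 + 31083.55556 + 500736.65278 = 559246.87500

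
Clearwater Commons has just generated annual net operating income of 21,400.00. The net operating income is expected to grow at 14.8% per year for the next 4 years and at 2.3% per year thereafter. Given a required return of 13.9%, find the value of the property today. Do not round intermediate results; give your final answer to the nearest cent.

D_1 = 24567.20000
D_2 = 28203.14560
D_3 = 32377.21115
D_4 = 37169.03840
Terminal value at year 4: TV = D_4×(1+g_2)/(r−g_2) = 38023.92628/0.116 = 327792.46795
P_0 = D_1/(1+r)^1 + D_2/(1+r)^2 + D_3/(1+r)^3 + D_4/(1+r)^4 + TV/(1+r)^4
    = 21569.09570 + 21739.52753 + 21911.30607 + 22084.44193 + 194761.93189 = 282066.30312

282066.30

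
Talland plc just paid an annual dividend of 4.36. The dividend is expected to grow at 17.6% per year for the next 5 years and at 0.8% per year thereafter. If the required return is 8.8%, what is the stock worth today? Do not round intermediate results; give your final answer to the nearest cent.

D_1 = 5.12736
D_2 = 6.02978
D_3 = 7.09102
D_4 = 8.33903
D_5 = 9.80670
Terminal value at year 5: TV = D_5×(1+g_2)/(r−g_2) = 9.88516/0.08 = 123.56448
P_0 = D_1/(1+r)^1 + D_2/(1+r)^2 + D_3/(1+r)^3 + D_4/(1+r)^4 + D_5/(1+r)^5 + TV/(1+r)^5
    = 4.71265 + 5.09382 + 5.50582 + 5.95114 + 6.43248 + 81.04928 = 108.74519

108.75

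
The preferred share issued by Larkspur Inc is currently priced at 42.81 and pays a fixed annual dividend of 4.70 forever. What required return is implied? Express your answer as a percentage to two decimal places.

10.98%

P = C/r ⇒ r = C/P = 4.70/42.81 = 0.109787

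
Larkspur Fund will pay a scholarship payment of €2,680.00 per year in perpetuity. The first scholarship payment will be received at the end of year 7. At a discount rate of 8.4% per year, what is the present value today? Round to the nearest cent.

Value at end of year 6: C / r = €2,680.00 / 0.084 = €31,904.7619
Discount to today: PV = €31,904.7619 / (1 + 0.084)^6 = €31,904.7619 / 1.622466 = €19,664.36

€19664.36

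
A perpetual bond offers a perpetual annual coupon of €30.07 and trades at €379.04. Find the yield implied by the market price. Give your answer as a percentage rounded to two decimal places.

P = C/r ⇒ r = C/P = €30.07/€379.04 = 0.079332

7.93%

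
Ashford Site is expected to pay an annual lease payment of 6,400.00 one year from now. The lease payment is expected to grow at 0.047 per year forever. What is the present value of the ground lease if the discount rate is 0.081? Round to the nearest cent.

Growing perpetuity: P = D₁ / (r − g) = 6,400.0000 / (0.081 − 0.047) = 188,235.29

188235.29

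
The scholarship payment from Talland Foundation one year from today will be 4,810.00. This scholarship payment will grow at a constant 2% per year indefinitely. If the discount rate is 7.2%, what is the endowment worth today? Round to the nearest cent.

Growing perpetuity: P = D₁ / (r − g) = 4,810.0000 / (0.072 − 0.02) = 92,500.00

92500.00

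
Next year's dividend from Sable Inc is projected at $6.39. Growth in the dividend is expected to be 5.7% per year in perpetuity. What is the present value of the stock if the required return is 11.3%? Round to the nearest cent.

Growing perpetuity: P = D₁ / (r − g) = $6.3900 / (0.113 − 0.057) = $114.11

$114.11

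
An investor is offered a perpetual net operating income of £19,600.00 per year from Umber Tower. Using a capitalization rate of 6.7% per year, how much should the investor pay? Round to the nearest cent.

Level perpetuity: PV = C / r = £19,600.00 / 0.067 = £292,537.31

£292537.31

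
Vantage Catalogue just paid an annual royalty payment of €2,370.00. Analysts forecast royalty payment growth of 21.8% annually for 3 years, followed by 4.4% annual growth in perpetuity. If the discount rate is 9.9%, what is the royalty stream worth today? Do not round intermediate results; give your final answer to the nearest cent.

D_1 = 2886.66000
D_2 = 3515.95188
D_3 = 4282.42939
Terminal value at year 3: TV = D_3×(1+g_2)/(r−g_2) = 4470.85628/0.055 = 81288.29605
P_0 = D_1/(1+r)^1 + D_2/(1+r)^2 + D_3/(1+r)^3 + TV/(1+r)^3
    = 2626.62420 + 2911.03574 + 3226.24343 + 61239.96627 = 70003.86965

€70003.87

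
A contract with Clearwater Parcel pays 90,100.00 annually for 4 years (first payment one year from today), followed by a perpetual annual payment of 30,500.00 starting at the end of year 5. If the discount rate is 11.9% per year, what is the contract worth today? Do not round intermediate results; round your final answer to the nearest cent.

PV of 4-year annuity: 90,100.00 × [1 − (1+0.119)^−4] / 0.119 = 274242.54795
Perpetuity value at year 4: 30,500.00 / 0.119 = 256302.52101
PV of perpetuity: 256302.52101 / (1+0.119)^4 = 163467.91821
Total PV = 274242.54795 + 163467.91821 = 437710.46616

437710.47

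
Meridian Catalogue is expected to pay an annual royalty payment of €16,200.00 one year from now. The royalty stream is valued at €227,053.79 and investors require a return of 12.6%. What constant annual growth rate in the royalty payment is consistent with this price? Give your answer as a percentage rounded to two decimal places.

5.47%

P = D₁/(r−g) ⇒ g = r − D₁/P = 0.126 − €16,200.00/€227,053.79 = 0.054651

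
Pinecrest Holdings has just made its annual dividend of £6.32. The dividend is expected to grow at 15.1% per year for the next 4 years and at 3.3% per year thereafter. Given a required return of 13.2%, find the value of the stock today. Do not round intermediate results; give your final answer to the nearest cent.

D_1 = 7.27432
D_2 = 8.37274
D_3 = 9.63703
D_4 = 11.09222
Terminal value at year 4: TV = D_4×(1+g_2)/(r−g_2) = 11.45826/0.099 = 115.74001
P_0 = D_1/(1+r)^1 + D_2/(1+r)^2 + D_3/(1+r)^3 + D_4/(1+r)^4 + TV/(1+r)^4
    = 6.42608 + 6.53394 + 6.64360 + 6.75511 + 70.48518 = 96.84391

£96.84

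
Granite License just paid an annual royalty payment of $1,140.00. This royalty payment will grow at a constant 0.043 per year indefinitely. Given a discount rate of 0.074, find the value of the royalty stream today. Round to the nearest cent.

D₁ = D₀ × (1 + g) = $1,140.00 × 1.043 = $1,189.0200
Growing perpetuity: P = D₁ / (r − g) = $1,189.0200 / (0.074 − 0.043) = $38,355.48

$38355.48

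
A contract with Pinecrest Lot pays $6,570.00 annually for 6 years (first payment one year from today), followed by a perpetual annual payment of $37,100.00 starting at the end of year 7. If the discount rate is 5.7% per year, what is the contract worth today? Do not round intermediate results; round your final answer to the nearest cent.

$499325.76

PV of 6-year annuity: $6,570.00 × [1 − (1+0.057)^−6] / 0.057 = 32613.58949
Perpetuity value at year 6: $37,100.00 / 0.057 = 650877.19298
PV of perpetuity: 650877.19298 / (1+0.057)^6 = 466712.17472
Total PV = 32613.58949 + 466712.17472 = 499325.76421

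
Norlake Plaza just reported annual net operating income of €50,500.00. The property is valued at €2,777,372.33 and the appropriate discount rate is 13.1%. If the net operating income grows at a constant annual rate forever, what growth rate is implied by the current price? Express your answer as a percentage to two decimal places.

P = D₀(1+g)/(r−g) ⇒ P(r−g) = D₀(1+g) ⇒ g(P+D₀) = P·r − D₀
g = (P·r − D₀)/(P + D₀) = (€2,777,372.33×0.131 − €50,500.00) / (€2,777,372.33 + €50,500.00) = 0.110803

11.08%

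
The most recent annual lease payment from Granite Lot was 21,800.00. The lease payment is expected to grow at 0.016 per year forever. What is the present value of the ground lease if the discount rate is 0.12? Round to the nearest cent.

D₁ = D₀ × (1 + g) = 21,800.00 × 1.016 = 22,148.8000
Growing perpetuity: P = D₁ / (r − g) = 22,148.8000 / (0.12 − 0.016) = 212,969.23

212969.23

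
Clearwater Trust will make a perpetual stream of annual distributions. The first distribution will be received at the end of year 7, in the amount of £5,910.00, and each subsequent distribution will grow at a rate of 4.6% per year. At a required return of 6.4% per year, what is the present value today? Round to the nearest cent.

£226289.92

Value at end of year 6: C₁ / (r − g) = £5,910.00 / (0.064 − 0.046) = £328,333.3333
Discount to today: PV = £328,333.3333 / (1 + 0.064)^6 = £328,333.3333 / 1.450941 = £226,289.92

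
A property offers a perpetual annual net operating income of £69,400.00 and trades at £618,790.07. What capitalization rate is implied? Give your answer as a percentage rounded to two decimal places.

11.22%

P = C/r ⇒ r = C/P = £69,400.00/£618,790.07 = 0.112154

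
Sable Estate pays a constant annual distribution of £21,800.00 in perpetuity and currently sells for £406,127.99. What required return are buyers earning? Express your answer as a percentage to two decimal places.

P = C/r ⇒ r = C/P = £21,800.00/£406,127.99 = 0.053678

5.37%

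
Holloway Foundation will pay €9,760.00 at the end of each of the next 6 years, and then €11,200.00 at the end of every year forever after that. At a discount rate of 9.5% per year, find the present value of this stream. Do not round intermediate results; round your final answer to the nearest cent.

PV of 6-year annuity: €9,760.00 × [1 − (1+0.095)^−6] / 0.095 = 43137.49567
Perpetuity value at year 6: €11,200.00 / 0.095 = 117894.73684
PV of perpetuity: 117894.73684 / (1+0.095)^6 = 68392.69263
Total PV = 43137.49567 + 68392.69263 = 111530.18830

€111530.19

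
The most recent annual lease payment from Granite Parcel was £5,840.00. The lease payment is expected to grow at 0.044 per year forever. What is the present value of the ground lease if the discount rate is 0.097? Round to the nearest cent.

D₁ = D₀ × (1 + g) = £5,840.00 × 1.044 = £6,096.9600
Growing perpetuity: P = D₁ / (r − g) = £6,096.9600 / (0.097 − 0.044) = £115,036.98

£115036.98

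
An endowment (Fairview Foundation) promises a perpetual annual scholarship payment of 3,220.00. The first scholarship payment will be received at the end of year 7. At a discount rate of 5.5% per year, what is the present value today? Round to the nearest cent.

Value at end of year 6: C / r = 3,220.00 / 0.055 = 58,545.4545
Discount to today: PV = 58,545.4545 / (1 + 0.055)^6 = 58,545.4545 / 1.378843 = 42,459.85

42459.85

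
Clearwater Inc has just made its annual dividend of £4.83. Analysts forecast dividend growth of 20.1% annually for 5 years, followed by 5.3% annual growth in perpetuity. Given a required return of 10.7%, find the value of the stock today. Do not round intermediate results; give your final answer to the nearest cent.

£172.61

D_1 = 5.80083
D_2 = 6.96680
D_3 = 8.36712
D_4 = 10.04891
D_5 = 12.06875
Terminal value at year 5: TV = D_5×(1+g_2)/(r−g_2) = 12.70839/0.054 = 235.34056
P_0 = D_1/(1+r)^1 + D_2/(1+r)^2 + D_3/(1+r)^3 + D_4/(1+r)^4 + D_5/(1+r)^5 + TV/(1+r)^5
    = 5.24014 + 5.68510 + 6.16784 + 6.69158 + 7.25979 + 141.56591 = 172.61035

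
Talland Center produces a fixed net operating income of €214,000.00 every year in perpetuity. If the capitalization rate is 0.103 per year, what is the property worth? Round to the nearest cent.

€2077669.90

Level perpetuity: PV = C / r = €214,000.00 / 0.103 = €2,077,669.90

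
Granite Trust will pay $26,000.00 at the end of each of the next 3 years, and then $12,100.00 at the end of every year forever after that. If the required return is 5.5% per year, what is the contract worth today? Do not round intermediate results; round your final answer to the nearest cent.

$257501.27

PV of 3-year annuity: $26,000.00 × [1 − (1+0.055)^−3] / 0.055 = 70146.26784
Perpetuity value at year 3: $12,100.00 / 0.055 = 220000.00000
PV of perpetuity: 220000.00000 / (1+0.055)^3 = 187355.00612
Total PV = 70146.26784 + 187355.00612 = 257501.27396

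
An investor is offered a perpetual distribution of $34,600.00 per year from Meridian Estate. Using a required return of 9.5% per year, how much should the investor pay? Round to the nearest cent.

Level perpetuity: PV = C / r = $34,600.00 / 0.095 = $364,210.53

$364210.53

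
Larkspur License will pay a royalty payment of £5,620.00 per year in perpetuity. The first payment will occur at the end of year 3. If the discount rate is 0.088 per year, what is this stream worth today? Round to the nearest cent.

£53950.55

Value at end of year 2: C / r = £5,620.00 / 0.088 = £63,863.6364
Discount to today: PV = £63,863.6364 / (1 + 0.088)^2 = £63,863.6364 / 1.183744 = £53,950.55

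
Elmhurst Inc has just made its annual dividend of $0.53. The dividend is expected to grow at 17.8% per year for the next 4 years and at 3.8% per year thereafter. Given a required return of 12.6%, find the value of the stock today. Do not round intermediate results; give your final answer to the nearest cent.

$9.87

D_1 = 0.62434
D_2 = 0.73547
D_3 = 0.86639
D_4 = 1.02060
Terminal value at year 4: TV = D_4×(1+g_2)/(r−g_2) = 1.05939/0.088 = 12.03848
P_0 = D_1/(1+r)^1 + D_2/(1+r)^2 + D_3/(1+r)^3 + D_4/(1+r)^4 + TV/(1+r)^4
    = 0.55448 + 0.58008 + 0.60687 + 0.63490 + 7.48890 = 9.86523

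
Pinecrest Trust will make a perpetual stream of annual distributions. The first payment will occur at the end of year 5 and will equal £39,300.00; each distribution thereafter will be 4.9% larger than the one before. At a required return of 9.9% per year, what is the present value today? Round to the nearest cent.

Value at end of year 4: C₁ / (r − g) = £39,300.00 / (0.099 − 0.049) = £786,000.0000
Discount to today: PV = £786,000.0000 / (1 + 0.099)^4 = £786,000.0000 / 1.458783 = £538,805.20

£538805.20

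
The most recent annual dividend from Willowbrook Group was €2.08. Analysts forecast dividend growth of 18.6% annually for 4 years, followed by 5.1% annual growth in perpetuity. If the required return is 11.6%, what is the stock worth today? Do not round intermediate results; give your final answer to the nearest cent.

€52.61

D_1 = 2.46688
D_2 = 2.92572
D_3 = 3.46990
D_4 = 4.11531
Terminal value at year 4: TV = D_4×(1+g_2)/(r−g_2) = 4.32519/0.065 = 66.54133
P_0 = D_1/(1+r)^1 + D_2/(1+r)^2 + D_3/(1+r)^3 + D_4/(1+r)^4 + TV/(1+r)^4
    = 2.21047 + 2.34912 + 2.49646 + 2.65305 + 42.89777 = 52.60686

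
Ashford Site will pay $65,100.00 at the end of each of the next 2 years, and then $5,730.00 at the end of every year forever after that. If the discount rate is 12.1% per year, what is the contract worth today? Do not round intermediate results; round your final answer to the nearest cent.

PV of 2-year annuity: $65,100.00 × [1 − (1+0.121)^−2] / 0.121 = 109877.92058
Perpetuity value at year 2: $5,730.00 / 0.121 = 47355.37190
PV of perpetuity: 47355.37190 / (1+0.121)^2 = 37684.08949
Total PV = 109877.92058 + 37684.08949 = 147562.01007

$147562.01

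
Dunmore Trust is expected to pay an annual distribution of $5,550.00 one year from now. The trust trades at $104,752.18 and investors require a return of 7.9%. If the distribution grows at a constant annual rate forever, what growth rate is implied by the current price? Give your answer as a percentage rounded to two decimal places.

2.60%

P = D₁/(r−g) ⇒ g = r − D₁/P = 0.079 − $5,550.00/$104,752.18 = 0.026018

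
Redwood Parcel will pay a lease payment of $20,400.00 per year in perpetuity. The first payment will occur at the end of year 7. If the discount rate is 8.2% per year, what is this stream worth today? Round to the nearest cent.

$155043.21

Value at end of year 6: C / r = $20,400.00 / 0.082 = $248,780.4878
Discount to today: PV = $248,780.4878 / (1 + 0.082)^6 = $248,780.4878 / 1.604588 = $155,043.21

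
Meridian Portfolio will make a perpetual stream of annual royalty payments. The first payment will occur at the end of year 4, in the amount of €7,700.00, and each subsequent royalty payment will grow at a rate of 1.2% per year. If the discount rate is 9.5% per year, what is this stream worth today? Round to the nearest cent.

Value at end of year 3: C₁ / (r − g) = €7,700.00 / (0.095 − 0.012) = €92,771.0843
Discount to today: PV = €92,771.0843 / (1 + 0.095)^3 = €92,771.0843 / 1.312932 = €70,659.45

€70659.45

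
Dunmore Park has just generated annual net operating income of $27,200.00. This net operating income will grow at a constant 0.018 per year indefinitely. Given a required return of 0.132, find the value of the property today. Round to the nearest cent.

D₁ = D₀ × (1 + g) = $27,200.00 × 1.018 = $27,689.6000
Growing perpetuity: P = D₁ / (r − g) = $27,689.6000 / (0.132 − 0.018) = $242,891.23

$242891.23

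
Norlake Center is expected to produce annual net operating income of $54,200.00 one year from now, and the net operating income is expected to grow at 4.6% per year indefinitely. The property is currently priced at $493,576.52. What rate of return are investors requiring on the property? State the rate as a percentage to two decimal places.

15.58%

P = D₁/(r − g) ⇒ r = D₁/P + g = $54,200.0000/$493,576.52 + 0.046 = 0.109811 + 0.046 = 0.155811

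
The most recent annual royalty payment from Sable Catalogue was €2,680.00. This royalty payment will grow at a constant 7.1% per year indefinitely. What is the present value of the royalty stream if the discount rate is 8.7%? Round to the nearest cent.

€179392.50

D₁ = D₀ × (1 + g) = €2,680.00 × 1.071 = €2,870.2800
Growing perpetuity: P = D₁ / (r − g) = €2,870.2800 / (0.087 − 0.071) = €179,392.50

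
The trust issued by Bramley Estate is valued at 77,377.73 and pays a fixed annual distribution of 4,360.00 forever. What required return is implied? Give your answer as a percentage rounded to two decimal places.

5.63%

P = C/r ⇒ r = C/P = 4,360.00/77,377.73 = 0.056347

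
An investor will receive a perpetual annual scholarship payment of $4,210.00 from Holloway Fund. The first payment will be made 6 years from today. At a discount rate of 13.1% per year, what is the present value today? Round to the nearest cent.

Value at end of year 5: C / r = $4,210.00 / 0.131 = $32,137.4046
Discount to today: PV = $32,137.4046 / (1 + 0.131)^5 = $32,137.4046 / 1.850602 = $17,365.92

$17365.92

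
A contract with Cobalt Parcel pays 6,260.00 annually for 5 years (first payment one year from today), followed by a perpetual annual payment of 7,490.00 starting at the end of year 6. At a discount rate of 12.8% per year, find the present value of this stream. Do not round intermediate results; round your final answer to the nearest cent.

54168.24

PV of 5-year annuity: 6,260.00 × [1 − (1+0.128)^−5] / 0.128 = 22125.73864
Perpetuity value at year 5: 7,490.00 / 0.128 = 58515.62500
PV of perpetuity: 58515.62500 / (1+0.128)^5 = 32042.49681
Total PV = 22125.73864 + 32042.49681 = 54168.23546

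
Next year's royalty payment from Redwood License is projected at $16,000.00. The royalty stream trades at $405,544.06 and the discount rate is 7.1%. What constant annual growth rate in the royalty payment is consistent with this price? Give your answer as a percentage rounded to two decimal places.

3.15%

P = D₁/(r−g) ⇒ g = r − D₁/P = 0.071 − $16,000.00/$405,544.06 = 0.031547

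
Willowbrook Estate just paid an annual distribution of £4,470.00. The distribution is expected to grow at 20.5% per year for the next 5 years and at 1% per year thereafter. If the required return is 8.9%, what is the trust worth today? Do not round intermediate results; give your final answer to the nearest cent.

£125388.74

D_1 = 5386.35000
D_2 = 6490.55175
D_3 = 7821.11486
D_4 = 9424.44340
D_5 = 11356.45430
Terminal value at year 5: TV = D_5×(1+g_2)/(r−g_2) = 11470.01885/0.079 = 145190.11197
P_0 = D_1/(1+r)^1 + D_2/(1+r)^2 + D_3/(1+r)^3 + D_4/(1+r)^4 + D_5/(1+r)^5 + TV/(1+r)^5
    = 4946.14325 + 5473.00516 + 6055.98826 + 6701.07057 + 7414.86689 + 94797.66527 = 125388.73939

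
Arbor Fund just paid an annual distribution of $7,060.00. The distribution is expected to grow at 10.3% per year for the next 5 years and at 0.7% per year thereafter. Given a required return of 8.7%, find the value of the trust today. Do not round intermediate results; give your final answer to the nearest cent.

D_1 = 7787.18000
D_2 = 8589.25954
D_3 = 9473.95327
D_4 = 10449.77046
D_5 = 11526.09682
Terminal value at year 5: TV = D_5×(1+g_2)/(r−g_2) = 11606.77949/0.08 = 145084.74368
P_0 = D_1/(1+r)^1 + D_2/(1+r)^2 + D_3/(1+r)^3 + D_4/(1+r)^4 + D_5/(1+r)^5 + TV/(1+r)^5
    = 7163.91904 + 7269.36771 + 7376.36853 + 7484.94433 + 7595.11830 + 95603.55162 = 132493.26953

$132493.27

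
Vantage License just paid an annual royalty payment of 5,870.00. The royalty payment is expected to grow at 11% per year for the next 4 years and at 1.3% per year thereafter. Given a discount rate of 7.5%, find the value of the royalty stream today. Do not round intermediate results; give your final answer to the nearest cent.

134476.35

D_1 = 6515.70000
D_2 = 7232.42700
D_3 = 8027.99397
D_4 = 8911.07331
Terminal value at year 4: TV = D_4×(1+g_2)/(r−g_2) = 9026.91726/0.062 = 145595.43967
P_0 = D_1/(1+r)^1 + D_2/(1+r)^2 + D_3/(1+r)^3 + D_4/(1+r)^4 + TV/(1+r)^4
    = 6061.11628 + 6258.45495 + 6462.21860 + 6672.61641 + 109021.94236 = 134476.34860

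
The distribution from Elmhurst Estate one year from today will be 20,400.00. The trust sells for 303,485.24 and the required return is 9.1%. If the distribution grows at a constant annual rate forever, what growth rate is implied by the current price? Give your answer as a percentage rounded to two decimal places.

2.38%

P = D₁/(r−g) ⇒ g = r − D₁/P = 0.091 − 20,400.00/303,485.24 = 0.023781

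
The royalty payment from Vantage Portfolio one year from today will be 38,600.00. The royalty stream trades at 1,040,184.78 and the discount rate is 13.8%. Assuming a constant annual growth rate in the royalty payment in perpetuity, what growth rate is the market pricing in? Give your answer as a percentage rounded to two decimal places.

P = D₁/(r−g) ⇒ g = r − D₁/P = 0.138 − 38,600.00/1,040,184.78 = 0.100891

10.09%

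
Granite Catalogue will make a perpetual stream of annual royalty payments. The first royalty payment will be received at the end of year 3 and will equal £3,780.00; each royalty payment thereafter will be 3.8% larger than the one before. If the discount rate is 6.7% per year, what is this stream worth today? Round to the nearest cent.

£114489.32

Value at end of year 2: C₁ / (r − g) = £3,780.00 / (0.067 − 0.038) = £130,344.8276
Discount to today: PV = £130,344.8276 / (1 + 0.067)^2 = £130,344.8276 / 1.138489 = £114,489.32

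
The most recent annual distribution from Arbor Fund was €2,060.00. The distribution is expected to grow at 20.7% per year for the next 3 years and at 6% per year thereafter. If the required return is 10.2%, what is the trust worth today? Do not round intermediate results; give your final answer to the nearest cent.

€75746.87

D_1 = 2486.42000
D_2 = 3001.10894
D_3 = 3622.33849
Terminal value at year 3: TV = D_3×(1+g_2)/(r−g_2) = 3839.67880/0.042 = 91420.92381
P_0 = D_1/(1+r)^1 + D_2/(1+r)^2 + D_3/(1+r)^3 + TV/(1+r)^3
    = 2256.27949 + 2471.26075 + 2706.72570 + 68312.60109 = 75746.86704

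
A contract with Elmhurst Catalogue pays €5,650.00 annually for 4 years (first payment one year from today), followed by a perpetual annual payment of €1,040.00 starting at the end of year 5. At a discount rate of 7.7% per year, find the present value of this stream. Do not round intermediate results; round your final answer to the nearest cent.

PV of 4-year annuity: €5,650.00 × [1 − (1+0.077)^−4] / 0.077 = 18839.16313
Perpetuity value at year 4: €1,040.00 / 0.077 = 13506.49351
PV of perpetuity: 13506.49351 / (1+0.077)^4 = 10038.75375
Total PV = 18839.16313 + 10038.75375 = 28877.91687

€28877.92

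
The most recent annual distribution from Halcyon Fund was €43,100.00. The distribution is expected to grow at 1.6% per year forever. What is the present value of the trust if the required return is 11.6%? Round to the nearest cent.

€437896.00

D₁ = D₀ × (1 + g) = €43,100.00 × 1.016 = €43,789.6000
Growing perpetuity: P = D₁ / (r − g) = €43,789.6000 / (0.116 − 0.016) = €437,896.00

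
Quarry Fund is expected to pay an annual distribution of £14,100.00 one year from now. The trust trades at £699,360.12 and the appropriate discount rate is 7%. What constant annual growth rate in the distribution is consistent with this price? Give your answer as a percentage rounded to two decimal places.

P = D₁/(r−g) ⇒ g = r − D₁/P = 0.07 − £14,100.00/£699,360.12 = 0.049839

4.98%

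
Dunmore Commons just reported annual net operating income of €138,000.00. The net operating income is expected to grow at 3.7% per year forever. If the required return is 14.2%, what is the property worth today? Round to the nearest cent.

D₁ = D₀ × (1 + g) = €138,000.00 × 1.037 = €143,106.0000
Growing perpetuity: P = D₁ / (r − g) = €143,106.0000 / (0.142 − 0.037) = €1,362,914.29

€1362914.29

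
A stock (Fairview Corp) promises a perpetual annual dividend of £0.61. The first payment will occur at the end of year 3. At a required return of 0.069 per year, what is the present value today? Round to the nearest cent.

Value at end of year 2: C / r = £0.61 / 0.069 = £8.8406
Discount to today: PV = £8.8406 / (1 + 0.069)^2 = £8.8406 / 1.142761 = £7.74

£7.74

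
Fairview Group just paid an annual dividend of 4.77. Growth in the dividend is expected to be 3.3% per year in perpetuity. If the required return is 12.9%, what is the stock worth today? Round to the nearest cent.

D₁ = D₀ × (1 + g) = 4.77 × 1.033 = 4.9274
Growing perpetuity: P = D₁ / (r − g) = 4.9274 / (0.129 − 0.033) = 51.33

51.33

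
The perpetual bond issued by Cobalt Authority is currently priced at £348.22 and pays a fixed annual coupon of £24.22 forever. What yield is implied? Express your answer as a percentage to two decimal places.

P = C/r ⇒ r = C/P = £24.22/£348.22 = 0.069554

6.96%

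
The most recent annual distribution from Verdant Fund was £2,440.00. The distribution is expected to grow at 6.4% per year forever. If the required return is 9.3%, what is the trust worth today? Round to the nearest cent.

D₁ = D₀ × (1 + g) = £2,440.00 × 1.064 = £2,596.1600
Growing perpetuity: P = D₁ / (r − g) = £2,596.1600 / (0.093 − 0.064) = £89,522.76

£89522.76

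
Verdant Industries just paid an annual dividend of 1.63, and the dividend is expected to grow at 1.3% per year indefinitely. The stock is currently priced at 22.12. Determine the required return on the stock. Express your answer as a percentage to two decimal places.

8.76%

D₁ = 1.63 × 1.013 = 1.6512
P = D₁/(r − g) ⇒ r = D₁/P + g = 1.6512/22.12 + 0.013 = 0.074647 + 0.013 = 0.087647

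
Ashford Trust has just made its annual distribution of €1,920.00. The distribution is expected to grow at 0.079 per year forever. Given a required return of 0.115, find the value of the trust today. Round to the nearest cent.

€57546.67

D₁ = D₀ × (1 + g) = €1,920.00 × 1.079 = €2,071.6800
Growing perpetuity: P = D₁ / (r − g) = €2,071.6800 / (0.115 − 0.079) = €57,546.67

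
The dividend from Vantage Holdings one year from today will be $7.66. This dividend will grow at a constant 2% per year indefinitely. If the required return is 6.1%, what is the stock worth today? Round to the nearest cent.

$186.83

Growing perpetuity: P = D₁ / (r − g) = $7.6600 / (0.061 − 0.02) = $186.83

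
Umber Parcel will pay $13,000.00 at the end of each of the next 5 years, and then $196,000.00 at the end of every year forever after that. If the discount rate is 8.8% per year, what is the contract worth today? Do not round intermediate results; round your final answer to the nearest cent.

PV of 5-year annuity: $13,000.00 × [1 − (1+0.088)^−5] / 0.088 = 50828.96256
Perpetuity value at year 5: $196,000.00 / 0.088 = 2227272.72727
PV of perpetuity: 2227272.72727 / (1+0.088)^5 = 1460928.36866
Total PV = 50828.96256 + 1460928.36866 = 1511757.33122

$1511757.33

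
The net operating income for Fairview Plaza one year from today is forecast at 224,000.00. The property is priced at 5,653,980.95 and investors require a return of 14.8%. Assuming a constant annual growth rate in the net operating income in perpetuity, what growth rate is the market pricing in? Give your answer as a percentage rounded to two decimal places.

P = D₁/(r−g) ⇒ g = r − D₁/P = 0.148 − 224,000.00/5,653,980.95 = 0.108382

10.84%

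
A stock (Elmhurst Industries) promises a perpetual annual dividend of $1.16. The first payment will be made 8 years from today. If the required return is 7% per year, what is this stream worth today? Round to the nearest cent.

Value at end of year 7: C / r = $1.16 / 0.07 = $16.5714
Discount to today: PV = $16.5714 / (1 + 0.07)^7 = $16.5714 / 1.605781 = $10.32

$10.32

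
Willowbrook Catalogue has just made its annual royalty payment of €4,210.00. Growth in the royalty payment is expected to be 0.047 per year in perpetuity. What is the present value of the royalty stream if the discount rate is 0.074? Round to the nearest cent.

€163254.44

D₁ = D₀ × (1 + g) = €4,210.00 × 1.047 = €4,407.8700
Growing perpetuity: P = D₁ / (r − g) = €4,407.8700 / (0.074 − 0.047) = €163,254.44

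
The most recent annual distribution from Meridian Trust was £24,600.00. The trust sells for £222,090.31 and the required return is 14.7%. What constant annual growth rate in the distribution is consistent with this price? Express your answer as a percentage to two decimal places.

3.26%

P = D₀(1+g)/(r−g) ⇒ P(r−g) = D₀(1+g) ⇒ g(P+D₀) = P·r − D₀
g = (P·r − D₀)/(P + D₀) = (£222,090.31×0.147 − £24,600.00) / (£222,090.31 + £24,600.00) = 0.032621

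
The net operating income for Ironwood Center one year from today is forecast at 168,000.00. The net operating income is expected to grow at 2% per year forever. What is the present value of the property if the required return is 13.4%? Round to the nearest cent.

1473684.21

Growing perpetuity: P = D₁ / (r − g) = 168,000.0000 / (0.134 − 0.02) = 1,473,684.21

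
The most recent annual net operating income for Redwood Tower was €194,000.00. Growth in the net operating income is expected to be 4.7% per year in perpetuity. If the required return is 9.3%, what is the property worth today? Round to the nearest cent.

D₁ = D₀ × (1 + g) = €194,000.00 × 1.047 = €203,118.0000
Growing perpetuity: P = D₁ / (r − g) = €203,118.0000 / (0.093 − 0.047) = €4,415,608.70

€4415608.70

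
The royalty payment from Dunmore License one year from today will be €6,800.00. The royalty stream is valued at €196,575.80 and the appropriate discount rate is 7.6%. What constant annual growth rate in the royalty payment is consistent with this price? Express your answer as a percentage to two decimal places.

4.14%

P = D₁/(r−g) ⇒ g = r − D₁/P = 0.076 − €6,800.00/€196,575.80 = 0.041408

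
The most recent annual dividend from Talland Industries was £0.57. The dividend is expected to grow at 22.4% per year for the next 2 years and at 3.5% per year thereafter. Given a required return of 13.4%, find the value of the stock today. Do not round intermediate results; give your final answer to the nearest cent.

£8.22

D_1 = 0.69768
D_2 = 0.85396
Terminal value at year 2: TV = D_2×(1+g_2)/(r−g_2) = 0.88385/0.099 = 8.92777
P_0 = D_1/(1+r)^1 + D_2/(1+r)^2 + TV/(1+r)^2
    = 0.61524 + 0.66407 + 6.94251 = 8.22182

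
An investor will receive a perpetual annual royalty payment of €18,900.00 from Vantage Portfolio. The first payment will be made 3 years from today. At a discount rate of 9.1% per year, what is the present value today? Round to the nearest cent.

Value at end of year 2: C / r = €18,900.00 / 0.091 = €207,692.3077
Discount to today: PV = €207,692.3077 / (1 + 0.091)^2 = €207,692.3077 / 1.190281 = €174,490.15

€174490.15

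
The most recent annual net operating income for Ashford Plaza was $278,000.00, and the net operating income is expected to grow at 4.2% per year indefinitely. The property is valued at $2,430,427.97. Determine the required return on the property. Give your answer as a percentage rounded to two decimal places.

D₁ = $278,000.00 × 1.042 = $289,676.0000
P = D₁/(r − g) ⇒ r = D₁/P + g = $289,676.0000/$2,430,427.97 + 0.042 = 0.119187 + 0.042 = 0.161187

16.12%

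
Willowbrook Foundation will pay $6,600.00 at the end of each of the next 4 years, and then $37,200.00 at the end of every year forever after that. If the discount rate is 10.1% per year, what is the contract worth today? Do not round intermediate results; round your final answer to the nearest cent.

$271528.55

PV of 4-year annuity: $6,600.00 × [1 − (1+0.101)^−4] / 0.101 = 20875.90426
Perpetuity value at year 4: $37,200.00 / 0.101 = 368316.83168
PV of perpetuity: 368316.83168 / (1+0.101)^4 = 250652.64406
Total PV = 20875.90426 + 250652.64406 = 271528.54831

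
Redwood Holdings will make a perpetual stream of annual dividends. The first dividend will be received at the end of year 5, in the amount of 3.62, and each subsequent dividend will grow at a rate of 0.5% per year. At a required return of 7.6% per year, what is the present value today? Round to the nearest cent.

38.04

Value at end of year 4: C₁ / (r − g) = 3.62 / (0.076 − 0.005) = 50.9859
Discount to today: PV = 50.9859 / (1 + 0.076)^4 = 50.9859 / 1.340445 = 38.04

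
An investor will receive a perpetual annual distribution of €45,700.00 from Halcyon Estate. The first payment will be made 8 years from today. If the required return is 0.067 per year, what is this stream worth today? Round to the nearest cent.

Value at end of year 7: C / r = €45,700.00 / 0.067 = €682,089.5522
Discount to today: PV = €682,089.5522 / (1 + 0.067)^7 = €682,089.5522 / 1.574530 = €433,202.01

€433202.01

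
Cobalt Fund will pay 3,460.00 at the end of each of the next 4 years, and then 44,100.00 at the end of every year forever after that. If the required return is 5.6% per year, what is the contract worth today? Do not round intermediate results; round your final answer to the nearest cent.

645378.61

PV of 4-year annuity: 3,460.00 × [1 − (1+0.056)^−4] / 0.056 = 12099.90146
Perpetuity value at year 4: 44,100.00 / 0.056 = 787500.00000
PV of perpetuity: 787500.00000 / (1+0.056)^4 = 633278.71264
Total PV = 12099.90146 + 633278.71264 = 645378.61410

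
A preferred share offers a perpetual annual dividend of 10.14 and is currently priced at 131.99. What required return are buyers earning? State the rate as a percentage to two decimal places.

P = C/r ⇒ r = C/P = 10.14/131.99 = 0.076824

7.68%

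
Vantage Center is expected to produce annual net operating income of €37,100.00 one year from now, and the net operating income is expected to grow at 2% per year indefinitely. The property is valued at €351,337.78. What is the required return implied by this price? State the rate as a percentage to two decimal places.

P = D₁/(r − g) ⇒ r = D₁/P + g = €37,100.0000/€351,337.78 + 0.02 = 0.105596 + 0.02 = 0.125596

12.56%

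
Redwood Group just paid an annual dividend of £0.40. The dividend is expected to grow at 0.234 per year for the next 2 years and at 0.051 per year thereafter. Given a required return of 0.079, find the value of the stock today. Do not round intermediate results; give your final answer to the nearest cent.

D_1 = 0.49360
D_2 = 0.60910
Terminal value at year 2: TV = D_2×(1+g_2)/(r−g_2) = 0.64017/0.028 = 22.86309
P_0 = D_1/(1+r)^1 + D_2/(1+r)^2 + TV/(1+r)^2
    = 0.45746 + 0.52318 + 19.63777 = 20.61840

£20.62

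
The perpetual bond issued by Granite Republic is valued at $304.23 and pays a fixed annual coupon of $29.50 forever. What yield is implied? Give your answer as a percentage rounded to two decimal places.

P = C/r ⇒ r = C/P = $29.50/$304.23 = 0.096966

9.70%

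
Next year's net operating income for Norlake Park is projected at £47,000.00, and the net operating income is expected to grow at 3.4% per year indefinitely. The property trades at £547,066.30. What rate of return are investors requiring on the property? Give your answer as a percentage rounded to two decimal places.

11.99%

P = D₁/(r − g) ⇒ r = D₁/P + g = £47,000.0000/£547,066.30 + 0.034 = 0.085913 + 0.034 = 0.119913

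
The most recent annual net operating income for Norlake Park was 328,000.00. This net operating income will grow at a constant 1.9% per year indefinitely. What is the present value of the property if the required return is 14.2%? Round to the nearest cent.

2717333.33

D₁ = D₀ × (1 + g) = 328,000.00 × 1.019 = 334,232.0000
Growing perpetuity: P = D₁ / (r − g) = 334,232.0000 / (0.142 − 0.019) = 2,717,333.33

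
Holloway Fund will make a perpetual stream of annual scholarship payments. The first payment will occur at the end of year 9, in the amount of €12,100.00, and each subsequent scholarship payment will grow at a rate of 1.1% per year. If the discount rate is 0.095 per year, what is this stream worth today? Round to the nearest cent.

€69693.64

Value at end of year 8: C₁ / (r − g) = €12,100.00 / (0.095 − 0.011) = €144,047.6190
Discount to today: PV = €144,047.6190 / (1 + 0.095)^8 = €144,047.6190 / 2.066869 = €69,693.64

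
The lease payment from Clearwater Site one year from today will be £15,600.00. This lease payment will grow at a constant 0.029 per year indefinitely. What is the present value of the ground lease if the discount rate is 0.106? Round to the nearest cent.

Growing perpetuity: P = D₁ / (r − g) = £15,600.0000 / (0.106 − 0.029) = £202,597.40

£202597.40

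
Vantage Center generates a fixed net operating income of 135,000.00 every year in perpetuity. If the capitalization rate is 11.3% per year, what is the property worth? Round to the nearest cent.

Level perpetuity: PV = C / r = 135,000.00 / 0.113 = 1,194,690.27

1194690.27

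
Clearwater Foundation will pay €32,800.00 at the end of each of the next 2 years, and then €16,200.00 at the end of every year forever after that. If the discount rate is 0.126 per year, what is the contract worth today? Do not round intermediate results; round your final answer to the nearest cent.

€156406.64

PV of 2-year annuity: €32,800.00 × [1 − (1+0.126)^−2] / 0.126 = 54999.70029
Perpetuity value at year 2: €16,200.00 / 0.126 = 128571.42857
PV of perpetuity: 128571.42857 / (1+0.126)^2 = 101406.94245
Total PV = 54999.70029 + 101406.94245 = 156406.64274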